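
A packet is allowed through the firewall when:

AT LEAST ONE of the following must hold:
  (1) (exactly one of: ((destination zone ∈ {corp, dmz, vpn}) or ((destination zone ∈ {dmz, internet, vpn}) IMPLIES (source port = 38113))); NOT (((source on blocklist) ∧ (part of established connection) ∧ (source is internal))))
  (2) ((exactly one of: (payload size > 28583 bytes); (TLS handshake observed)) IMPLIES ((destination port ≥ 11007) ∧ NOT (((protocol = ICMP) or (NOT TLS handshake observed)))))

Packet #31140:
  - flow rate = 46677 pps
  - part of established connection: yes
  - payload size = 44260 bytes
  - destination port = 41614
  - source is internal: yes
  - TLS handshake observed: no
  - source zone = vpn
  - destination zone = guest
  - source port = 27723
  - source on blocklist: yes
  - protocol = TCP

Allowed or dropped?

Allowed

Atomic conditions:
  destination zone ∈ {corp, dmz, vpn}: guest is not in the set → false
  destination zone ∈ {dmz, internet, vpn}: guest is not in the set → false
  source port = 38113: 27723 == 38113 is false
  source on blocklist: yes → true
  part of established connection: yes → true
  source is internal: yes → true
  payload size > 28583 bytes: 44260 > 28583 is true
  TLS handshake observed: no → false
  destination port ≥ 11007: 41614 ≥ 11007 is true
  protocol = ICMP: TCP == ICMP is false
  NOT TLS handshake observed: no → true
Combine:
[1.1.2] false → false (antecedent false ⇒ implication holds) = true
[1.1] false OR true = true
[1.2.1] true AND true AND true = true
[1.2] NOT true = false
[1] exactly-one(true, false) = true
[2.1] exactly-one(true, false) = true
[2.2.2.1] false OR true = true
[2.2.2] NOT true = false
[2.2] true AND false = false
[2] true → false = false
[root] true OR false = true
Overall: true → allowed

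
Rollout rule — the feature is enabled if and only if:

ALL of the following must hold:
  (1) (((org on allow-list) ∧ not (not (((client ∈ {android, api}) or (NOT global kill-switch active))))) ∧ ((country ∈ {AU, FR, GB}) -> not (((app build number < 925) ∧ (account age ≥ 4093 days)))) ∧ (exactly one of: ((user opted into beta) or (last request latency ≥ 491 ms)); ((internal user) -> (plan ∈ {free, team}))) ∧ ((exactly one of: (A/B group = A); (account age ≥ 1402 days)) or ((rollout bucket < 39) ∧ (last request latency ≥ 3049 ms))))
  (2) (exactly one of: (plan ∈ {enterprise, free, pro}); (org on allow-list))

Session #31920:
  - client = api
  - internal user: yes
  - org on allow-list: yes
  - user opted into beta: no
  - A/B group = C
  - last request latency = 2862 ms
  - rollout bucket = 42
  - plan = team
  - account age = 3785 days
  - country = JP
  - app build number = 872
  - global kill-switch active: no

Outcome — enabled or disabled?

Atomic conditions:
  org on allow-list: yes → true
  client ∈ {android, api}: api is in the set → true
  NOT global kill-switch active: no → true
  country ∈ {AU, FR, GB}: JP is not in the set → false
  app build number < 925: 872 < 925 is true
  account age ≥ 4093 days: 3785 ≥ 4093 is false
  user opted into beta: no → false
  last request latency ≥ 491 ms: 2862 ≥ 491 is true
  internal user: yes → true
  plan ∈ {free, team}: team is in the set → true
  A/B group = A: C == A is false
  account age ≥ 1402 days: 3785 ≥ 1402 is true
  rollout bucket < 39: 42 < 39 is false
  last request latency ≥ 3049 ms: 2862 ≥ 3049 is false
  plan ∈ {enterprise, free, pro}: team is not in the set → false
Combine:
[1.1.2.1.1] true OR true = true
[1.1.2.1] NOT true = false
[1.1.2] NOT false = true
[1.1] true AND true = true
[1.2.2.1] true AND false = false
[1.2.2] NOT false = true
[1.2] false → true (antecedent false ⇒ implication holds) = true
[1.3.1] false OR true = true
[1.3.2] true → true = true
[1.3] exactly-one(true, true) = false
[1.4.1] exactly-one(false, true) = true
[1.4.2] false AND false = false
[1.4] true OR false = true
[1] true AND true AND false AND true = false
[2] exactly-one(false, true) = true
[root] false AND true = false
Overall: false → disabled

Disabled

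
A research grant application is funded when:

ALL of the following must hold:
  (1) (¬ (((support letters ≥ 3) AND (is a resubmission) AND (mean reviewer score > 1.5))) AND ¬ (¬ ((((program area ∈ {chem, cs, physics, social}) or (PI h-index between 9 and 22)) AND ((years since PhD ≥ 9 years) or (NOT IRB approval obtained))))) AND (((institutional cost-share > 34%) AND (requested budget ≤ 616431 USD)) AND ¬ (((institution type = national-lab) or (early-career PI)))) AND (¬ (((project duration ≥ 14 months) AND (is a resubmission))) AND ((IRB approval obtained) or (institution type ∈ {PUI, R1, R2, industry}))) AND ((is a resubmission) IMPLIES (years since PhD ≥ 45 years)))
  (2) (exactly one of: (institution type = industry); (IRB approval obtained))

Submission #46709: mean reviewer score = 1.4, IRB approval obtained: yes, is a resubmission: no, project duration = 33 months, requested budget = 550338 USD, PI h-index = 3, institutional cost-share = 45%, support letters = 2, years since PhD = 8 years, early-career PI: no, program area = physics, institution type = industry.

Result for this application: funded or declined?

Atomic conditions:
  support letters ≥ 3: 2 ≥ 3 is false
  is a resubmission: no → false
  mean reviewer score > 1.5: 1.4 > 1.5 is false
  program area ∈ {chem, cs, physics, social}: physics is in the set → true
  PI h-index between 9 and 22: 3 in [9, 22] is false
  years since PhD ≥ 9 years: 8 ≥ 9 is false
  NOT IRB approval obtained: yes → false
  institutional cost-share > 34%: 45 > 34 is true
  requested budget ≤ 616431 USD: 550338 ≤ 616431 is true
  institution type = national-lab: industry == national-lab is false
  early-career PI: no → false
  project duration ≥ 14 months: 33 ≥ 14 is true
  IRB approval obtained: yes → true
  institution type ∈ {PUI, R1, R2, industry}: industry is in the set → true
  years since PhD ≥ 45 years: 8 ≥ 45 is false
  institution type = industry: industry == industry is true
Combine:
[1.1.1] false AND false AND false = false
[1.1] NOT false = true
[1.2.1.1.1] true OR false = true
[1.2.1.1.2] false OR false = false
[1.2.1.1] true AND false = false
[1.2.1] NOT false = true
[1.2] NOT true = false
[1.3.1] true AND true = true
[1.3.2.1] false OR false = false
[1.3.2] NOT false = true
[1.3] true AND true = true
[1.4.1.1] true AND false = false
[1.4.1] NOT false = true
[1.4.2] true OR true = true
[1.4] true AND true = true
[1.5] false → false (antecedent false ⇒ implication holds) = true
[1] true AND false AND true AND true AND true = false
[2] exactly-one(true, true) = false
[root] false AND false = false
Overall: false → declined

Declined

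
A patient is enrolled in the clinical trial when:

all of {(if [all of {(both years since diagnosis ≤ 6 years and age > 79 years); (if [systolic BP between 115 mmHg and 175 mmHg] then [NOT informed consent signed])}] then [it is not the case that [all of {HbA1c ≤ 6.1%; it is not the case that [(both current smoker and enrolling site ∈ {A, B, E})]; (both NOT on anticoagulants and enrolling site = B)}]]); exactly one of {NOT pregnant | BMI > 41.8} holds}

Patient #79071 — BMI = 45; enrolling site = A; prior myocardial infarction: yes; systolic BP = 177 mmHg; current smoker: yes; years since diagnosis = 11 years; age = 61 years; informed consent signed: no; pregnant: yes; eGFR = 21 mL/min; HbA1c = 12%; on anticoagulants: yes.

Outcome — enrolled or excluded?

Enrolled

Atomic conditions:
  years since diagnosis ≤ 6 years: 11 ≤ 6 is false
  age > 79 years: 61 > 79 is false
  systolic BP between 115 mmHg and 175 mmHg: 177 in [115, 175] is false
  NOT informed consent signed: no → true
  HbA1c ≤ 6.1%: 12 ≤ 6.1 is false
  current smoker: yes → true
  enrolling site ∈ {A, B, E}: A is in the set → true
  NOT on anticoagulants: yes → false
  enrolling site = B: A == B is false
  NOT pregnant: yes → false
  BMI > 41.8: 45 > 41.8 is true
Combine:
[1.1.1] false AND false = false
[1.1.2] false → true (antecedent false ⇒ implication holds) = true
[1.1] false AND true = false
[1.2.1.2.1] true AND true = true
[1.2.1.2] NOT true = false
[1.2.1.3] false AND false = false
[1.2.1] false AND false AND false = false
[1.2] NOT false = true
[1] false → true (antecedent false ⇒ implication holds) = true
[2] exactly-one(false, true) = true
[root] true AND true = true
Overall: true → enrolled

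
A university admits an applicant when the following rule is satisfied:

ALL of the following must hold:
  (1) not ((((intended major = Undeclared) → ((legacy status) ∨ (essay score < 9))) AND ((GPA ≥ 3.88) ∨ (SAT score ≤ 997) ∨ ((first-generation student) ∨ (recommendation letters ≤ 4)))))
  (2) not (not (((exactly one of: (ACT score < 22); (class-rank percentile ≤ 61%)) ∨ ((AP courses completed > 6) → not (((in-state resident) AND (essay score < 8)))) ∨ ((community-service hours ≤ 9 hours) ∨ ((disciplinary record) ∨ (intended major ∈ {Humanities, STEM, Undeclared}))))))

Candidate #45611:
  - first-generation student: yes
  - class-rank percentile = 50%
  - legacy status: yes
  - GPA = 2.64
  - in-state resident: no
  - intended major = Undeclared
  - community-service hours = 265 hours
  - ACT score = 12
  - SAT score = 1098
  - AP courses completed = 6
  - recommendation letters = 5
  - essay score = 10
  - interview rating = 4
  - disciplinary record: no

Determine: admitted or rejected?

Rejected

Atomic conditions:
  intended major = Undeclared: Undeclared == Undeclared is true
  legacy status: yes → true
  essay score < 9: 10 < 9 is false
  GPA ≥ 3.88: 2.64 ≥ 3.88 is false
  SAT score ≤ 997: 1098 ≤ 997 is false
  first-generation student: yes → true
  recommendation letters ≤ 4: 5 ≤ 4 is false
  ACT score < 22: 12 < 22 is true
  class-rank percentile ≤ 61%: 50 ≤ 61 is true
  AP courses completed > 6: 6 > 6 is false
  in-state resident: no → false
  essay score < 8: 10 < 8 is false
  community-service hours ≤ 9 hours: 265 ≤ 9 is false
  disciplinary record: no → false
  intended major ∈ {Humanities, STEM, Undeclared}: Undeclared is in the set → true
Combine:
[1.1.1.2] true OR false = true
[1.1.1] true → true = true
[1.1.2.3] true OR false = true
[1.1.2] false OR false OR true = true
[1.1] true AND true = true
[1] NOT true = false
[2.1.1.1] exactly-one(true, true) = false
[2.1.1.2.2.1] false AND false = false
[2.1.1.2.2] NOT false = true
[2.1.1.2] false → true (antecedent false ⇒ implication holds) = true
[2.1.1.3.2] false OR true = true
[2.1.1.3] false OR true = true
[2.1.1] false OR true OR true = true
[2.1] NOT true = false
[2] NOT false = true
[root] false AND true = false
Overall: false → rejected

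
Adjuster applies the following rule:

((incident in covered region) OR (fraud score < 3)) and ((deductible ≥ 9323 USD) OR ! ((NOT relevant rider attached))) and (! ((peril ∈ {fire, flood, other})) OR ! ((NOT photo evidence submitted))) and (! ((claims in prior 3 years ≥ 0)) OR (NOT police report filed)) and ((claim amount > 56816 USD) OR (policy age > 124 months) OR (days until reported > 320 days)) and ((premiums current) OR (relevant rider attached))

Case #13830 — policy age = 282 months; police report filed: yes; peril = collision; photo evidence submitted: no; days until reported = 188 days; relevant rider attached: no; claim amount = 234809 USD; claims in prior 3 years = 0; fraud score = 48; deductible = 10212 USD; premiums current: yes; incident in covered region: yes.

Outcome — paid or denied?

Atomic conditions:
  incident in covered region: yes → true
  fraud score < 3: 48 < 3 is false
  deductible ≥ 9323 USD: 10212 ≥ 9323 is true
  NOT relevant rider attached: no → true
  peril ∈ {fire, flood, other}: collision is not in the set → false
  NOT photo evidence submitted: no → true
  claims in prior 3 years ≥ 0: 0 ≥ 0 is true
  NOT police report filed: yes → false
  claim amount > 56816 USD: 234809 > 56816 is true
  policy age > 124 months: 282 > 124 is true
  days until reported > 320 days: 188 > 320 is false
  premiums current: yes → true
  relevant rider attached: no → false
Combine:
[1] true OR false = true
[2.2] NOT true = false
[2] true OR false = true
[3.1] NOT false = true
[3.2] NOT true = false
[3] true OR false = true
[4.1] NOT true = false
[4] false OR false = false
[5] true OR true OR false = true
[6] true OR false = true
[root] true AND true AND true AND false AND true AND true = false
Overall: false → denied

Denied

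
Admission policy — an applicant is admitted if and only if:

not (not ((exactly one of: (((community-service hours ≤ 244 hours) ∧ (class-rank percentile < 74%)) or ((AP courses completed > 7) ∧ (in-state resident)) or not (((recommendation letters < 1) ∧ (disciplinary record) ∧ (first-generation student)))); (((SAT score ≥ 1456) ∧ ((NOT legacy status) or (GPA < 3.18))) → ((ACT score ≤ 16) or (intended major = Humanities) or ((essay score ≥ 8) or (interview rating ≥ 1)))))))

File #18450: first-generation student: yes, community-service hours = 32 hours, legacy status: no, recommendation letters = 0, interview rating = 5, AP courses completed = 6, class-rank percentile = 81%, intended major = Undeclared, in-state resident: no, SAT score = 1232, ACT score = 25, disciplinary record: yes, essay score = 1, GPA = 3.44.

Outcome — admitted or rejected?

Admitted

Atomic conditions:
  community-service hours ≤ 244 hours: 32 ≤ 244 is true
  class-rank percentile < 74%: 81 < 74 is false
  AP courses completed > 7: 6 > 7 is false
  in-state resident: no → false
  recommendation letters < 1: 0 < 1 is true
  disciplinary record: yes → true
  first-generation student: yes → true
  SAT score ≥ 1456: 1232 ≥ 1456 is false
  NOT legacy status: no → true
  GPA < 3.18: 3.44 < 3.18 is false
  ACT score ≤ 16: 25 ≤ 16 is false
  intended major = Humanities: Undeclared == Humanities is false
  essay score ≥ 8: 1 ≥ 8 is false
  interview rating ≥ 1: 5 ≥ 1 is true
Combine:
[1.1.1.1] true AND false = false
[1.1.1.2] false AND false = false
[1.1.1.3.1] true AND true AND true = true
[1.1.1.3] NOT true = false
[1.1.1] false OR false OR false = false
[1.1.2.1.2] true OR false = true
[1.1.2.1] false AND true = false
[1.1.2.2.3] false OR true = true
[1.1.2.2] false OR false OR true = true
[1.1.2] false → true (antecedent false ⇒ implication holds) = true
[1.1] exactly-one(false, true) = true
[1] NOT true = false
[root] NOT false = true
Overall: true → admitted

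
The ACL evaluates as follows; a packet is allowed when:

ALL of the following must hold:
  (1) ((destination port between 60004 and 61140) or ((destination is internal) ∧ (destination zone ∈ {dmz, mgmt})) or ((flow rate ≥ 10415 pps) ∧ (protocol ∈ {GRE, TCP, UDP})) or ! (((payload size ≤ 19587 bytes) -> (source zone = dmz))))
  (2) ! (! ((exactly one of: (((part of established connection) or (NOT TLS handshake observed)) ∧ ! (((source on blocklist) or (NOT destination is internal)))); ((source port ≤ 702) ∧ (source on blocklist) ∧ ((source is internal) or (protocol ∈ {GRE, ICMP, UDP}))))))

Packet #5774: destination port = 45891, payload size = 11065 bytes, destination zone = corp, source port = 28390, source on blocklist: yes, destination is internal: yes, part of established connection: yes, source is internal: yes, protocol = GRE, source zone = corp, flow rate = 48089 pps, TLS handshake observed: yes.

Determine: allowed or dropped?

Atomic conditions:
  destination port between 60004 and 61140: 45891 in [60004, 61140] is false
  destination is internal: yes → true
  destination zone ∈ {dmz, mgmt}: corp is not in the set → false
  flow rate ≥ 10415 pps: 48089 ≥ 10415 is true
  protocol ∈ {GRE, TCP, UDP}: GRE is in the set → true
  payload size ≤ 19587 bytes: 11065 ≤ 19587 is true
  source zone = dmz: corp == dmz is false
  part of established connection: yes → true
  NOT TLS handshake observed: yes → false
  source on blocklist: yes → true
  NOT destination is internal: yes → false
  source port ≤ 702: 28390 ≤ 702 is false
  source is internal: yes → true
  protocol ∈ {GRE, ICMP, UDP}: GRE is in the set → true
Combine:
[1.2] true AND false = false
[1.3] true AND true = true
[1.4.1] true → false = false
[1.4] NOT false = true
[1] false OR false OR true OR true = true
[2.1.1.1.1] true OR false = true
[2.1.1.1.2.1] true OR false = true
[2.1.1.1.2] NOT true = false
[2.1.1.1] true AND false = false
[2.1.1.2.3] true OR true = true
[2.1.1.2] false AND true AND true = false
[2.1.1] exactly-one(false, false) = false
[2.1] NOT false = true
[2] NOT true = false
[root] true AND false = false
Overall: false → dropped

Dropped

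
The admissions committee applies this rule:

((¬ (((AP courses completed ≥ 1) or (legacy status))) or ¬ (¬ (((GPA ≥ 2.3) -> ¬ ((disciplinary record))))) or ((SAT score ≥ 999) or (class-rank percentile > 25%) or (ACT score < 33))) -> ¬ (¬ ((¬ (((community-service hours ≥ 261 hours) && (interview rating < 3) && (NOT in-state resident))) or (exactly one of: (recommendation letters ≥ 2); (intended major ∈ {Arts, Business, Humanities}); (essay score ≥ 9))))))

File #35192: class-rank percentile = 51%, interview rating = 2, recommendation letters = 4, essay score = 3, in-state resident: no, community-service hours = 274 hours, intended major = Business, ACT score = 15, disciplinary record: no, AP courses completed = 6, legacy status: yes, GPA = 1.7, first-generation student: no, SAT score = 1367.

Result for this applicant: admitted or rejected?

Rejected

Atomic conditions:
  AP courses completed ≥ 1: 6 ≥ 1 is true
  legacy status: yes → true
  GPA ≥ 2.3: 1.7 ≥ 2.3 is false
  disciplinary record: no → false
  SAT score ≥ 999: 1367 ≥ 999 is true
  class-rank percentile > 25%: 51 > 25 is true
  ACT score < 33: 15 < 33 is true
  community-service hours ≥ 261 hours: 274 ≥ 261 is true
  interview rating < 3: 2 < 3 is true
  NOT in-state resident: no → true
  recommendation letters ≥ 2: 4 ≥ 2 is true
  intended major ∈ {Arts, Business, Humanities}: Business is in the set → true
  essay score ≥ 9: 3 ≥ 9 is false
Combine:
[1.1.1] true OR true = true
[1.1] NOT true = false
[1.2.1.1.2] NOT false = true
[1.2.1.1] false → true (antecedent false ⇒ implication holds) = true
[1.2.1] NOT true = false
[1.2] NOT false = true
[1.3] true OR true OR true = true
[1] false OR true OR true = true
[2.1.1.1.1] true AND true AND true = true
[2.1.1.1] NOT true = false
[2.1.1.2] exactly-one(true, true, false) = false
[2.1.1] false OR false = false
[2.1] NOT false = true
[2] NOT true = false
[root] true → false = false
Overall: false → rejected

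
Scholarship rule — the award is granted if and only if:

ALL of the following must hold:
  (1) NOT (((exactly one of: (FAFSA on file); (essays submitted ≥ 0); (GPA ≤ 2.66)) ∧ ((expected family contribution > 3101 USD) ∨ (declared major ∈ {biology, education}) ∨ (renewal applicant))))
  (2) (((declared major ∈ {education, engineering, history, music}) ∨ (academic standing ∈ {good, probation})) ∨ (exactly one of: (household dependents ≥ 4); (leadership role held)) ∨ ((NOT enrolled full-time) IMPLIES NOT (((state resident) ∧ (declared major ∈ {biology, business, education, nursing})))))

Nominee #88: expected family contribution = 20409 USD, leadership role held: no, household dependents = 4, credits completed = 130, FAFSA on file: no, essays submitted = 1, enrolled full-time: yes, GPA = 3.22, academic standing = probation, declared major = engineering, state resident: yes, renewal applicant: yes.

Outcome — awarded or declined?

Atomic conditions:
  FAFSA on file: no → false
  essays submitted ≥ 0: 1 ≥ 0 is true
  GPA ≤ 2.66: 3.22 ≤ 2.66 is false
  expected family contribution > 3101 USD: 20409 > 3101 is true
  declared major ∈ {biology, education}: engineering is not in the set → false
  renewal applicant: yes → true
  declared major ∈ {education, engineering, history, music}: engineering is in the set → true
  academic standing ∈ {good, probation}: probation is in the set → true
  household dependents ≥ 4: 4 ≥ 4 is true
  leadership role held: no → false
  NOT enrolled full-time: yes → false
  state resident: yes → true
  declared major ∈ {biology, business, education, nursing}: engineering is not in the set → false
Combine:
[1.1.1] exactly-one(false, true, false) = true
[1.1.2] true OR false OR true = true
[1.1] true AND true = true
[1] NOT true = false
[2.1] true OR true = true
[2.2] exactly-one(true, false) = true
[2.3.2.1] true AND false = false
[2.3.2] NOT false = true
[2.3] false → true (antecedent false ⇒ implication holds) = true
[2] true OR true OR true = true
[root] false AND true = false
Overall: false → declined

Declined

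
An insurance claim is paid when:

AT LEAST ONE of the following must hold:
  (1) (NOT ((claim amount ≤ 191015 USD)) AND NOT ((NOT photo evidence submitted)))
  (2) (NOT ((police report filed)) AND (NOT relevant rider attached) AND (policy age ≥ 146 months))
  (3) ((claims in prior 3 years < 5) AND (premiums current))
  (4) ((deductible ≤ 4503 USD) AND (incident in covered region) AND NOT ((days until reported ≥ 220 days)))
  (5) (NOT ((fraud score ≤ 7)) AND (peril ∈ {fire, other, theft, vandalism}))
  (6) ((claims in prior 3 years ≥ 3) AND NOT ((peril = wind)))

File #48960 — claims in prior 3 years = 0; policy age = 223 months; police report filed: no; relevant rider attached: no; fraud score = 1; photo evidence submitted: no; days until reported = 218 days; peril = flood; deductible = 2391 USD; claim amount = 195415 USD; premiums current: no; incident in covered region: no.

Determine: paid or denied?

Paid

Atomic conditions:
  claim amount ≤ 191015 USD: 195415 ≤ 191015 is false
  NOT photo evidence submitted: no → true
  police report filed: no → false
  NOT relevant rider attached: no → true
  policy age ≥ 146 months: 223 ≥ 146 is true
  claims in prior 3 years < 5: 0 < 5 is true
  premiums current: no → false
  deductible ≤ 4503 USD: 2391 ≤ 4503 is true
  incident in covered region: no → false
  days until reported ≥ 220 days: 218 ≥ 220 is false
  fraud score ≤ 7: 1 ≤ 7 is true
  peril ∈ {fire, other, theft, vandalism}: flood is not in the set → false
  claims in prior 3 years ≥ 3: 0 ≥ 3 is false
  peril = wind: flood == wind is false
Combine:
[1.1] NOT false = true
[1.2] NOT true = false
[1] true AND false = false
[2.1] NOT false = true
[2] true AND true AND true = true
[3] true AND false = false
[4.3] NOT false = true
[4] true AND false AND true = false
[5.1] NOT true = false
[5] false AND false = false
[6.2] NOT false = true
[6] false AND true = false
[root] false OR true OR false OR false OR false OR false = true
Overall: true → paid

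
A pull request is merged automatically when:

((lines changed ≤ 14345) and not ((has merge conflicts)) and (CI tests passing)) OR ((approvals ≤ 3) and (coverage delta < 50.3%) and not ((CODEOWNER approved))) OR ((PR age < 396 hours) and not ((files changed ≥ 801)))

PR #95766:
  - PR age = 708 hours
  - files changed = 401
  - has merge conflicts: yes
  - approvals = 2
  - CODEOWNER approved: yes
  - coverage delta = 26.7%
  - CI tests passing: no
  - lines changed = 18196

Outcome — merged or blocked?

Atomic conditions:
  lines changed ≤ 14345: 18196 ≤ 14345 is false
  has merge conflicts: yes → true
  CI tests passing: no → false
  approvals ≤ 3: 2 ≤ 3 is true
  coverage delta < 50.3%: 26.7 < 50.3 is true
  CODEOWNER approved: yes → true
  PR age < 396 hours: 708 < 396 is false
  files changed ≥ 801: 401 ≥ 801 is false
Combine:
[1.2] NOT true = false
[1] false AND false AND false = false
[2.3] NOT true = false
[2] true AND true AND false = false
[3.2] NOT false = true
[3] false AND true = false
[root] false OR false OR false = false
Overall: false → blocked

Blocked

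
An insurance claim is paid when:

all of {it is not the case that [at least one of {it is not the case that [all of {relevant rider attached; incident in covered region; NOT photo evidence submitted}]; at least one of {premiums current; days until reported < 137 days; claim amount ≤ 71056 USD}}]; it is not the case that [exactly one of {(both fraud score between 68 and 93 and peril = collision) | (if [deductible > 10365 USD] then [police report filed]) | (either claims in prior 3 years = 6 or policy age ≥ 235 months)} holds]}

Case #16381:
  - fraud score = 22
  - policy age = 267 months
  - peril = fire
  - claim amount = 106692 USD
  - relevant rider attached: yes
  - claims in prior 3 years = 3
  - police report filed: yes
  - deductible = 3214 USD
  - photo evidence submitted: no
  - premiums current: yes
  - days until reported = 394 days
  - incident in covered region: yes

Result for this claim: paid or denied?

Denied

Atomic conditions:
  relevant rider attached: yes → true
  incident in covered region: yes → true
  NOT photo evidence submitted: no → true
  premiums current: yes → true
  days until reported < 137 days: 394 < 137 is false
  claim amount ≤ 71056 USD: 106692 ≤ 71056 is false
  fraud score between 68 and 93: 22 in [68, 93] is false
  peril = collision: fire == collision is false
  deductible > 10365 USD: 3214 > 10365 is false
  police report filed: yes → true
  claims in prior 3 years = 6: 3 == 6 is false
  policy age ≥ 235 months: 267 ≥ 235 is true
Combine:
[1.1.1.1] true AND true AND true = true
[1.1.1] NOT true = false
[1.1.2] true OR false OR false = true
[1.1] false OR true = true
[1] NOT true = false
[2.1.1] false AND false = false
[2.1.2] false → true (antecedent false ⇒ implication holds) = true
[2.1.3] false OR true = true
[2.1] exactly-one(false, true, true) = false
[2] NOT false = true
[root] false AND true = false
Overall: false → denied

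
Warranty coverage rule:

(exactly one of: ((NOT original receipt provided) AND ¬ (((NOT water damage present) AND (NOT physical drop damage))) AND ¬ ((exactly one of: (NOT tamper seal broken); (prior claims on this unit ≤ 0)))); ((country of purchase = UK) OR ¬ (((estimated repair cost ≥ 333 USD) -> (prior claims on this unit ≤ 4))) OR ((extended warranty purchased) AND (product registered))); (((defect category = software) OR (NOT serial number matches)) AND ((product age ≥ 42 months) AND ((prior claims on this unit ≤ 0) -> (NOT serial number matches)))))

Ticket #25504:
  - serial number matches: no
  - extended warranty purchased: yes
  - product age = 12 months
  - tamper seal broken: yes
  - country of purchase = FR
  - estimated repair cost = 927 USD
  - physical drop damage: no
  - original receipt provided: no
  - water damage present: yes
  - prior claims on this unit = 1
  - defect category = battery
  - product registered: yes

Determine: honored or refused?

Refused

Atomic conditions:
  NOT original receipt provided: no → true
  NOT water damage present: yes → false
  NOT physical drop damage: no → true
  NOT tamper seal broken: yes → false
  prior claims on this unit ≤ 0: 1 ≤ 0 is false
  country of purchase = UK: FR == UK is false
  estimated repair cost ≥ 333 USD: 927 ≥ 333 is true
  prior claims on this unit ≤ 4: 1 ≤ 4 is true
  extended warranty purchased: yes → true
  product registered: yes → true
  defect category = software: battery == software is false
  NOT serial number matches: no → true
  product age ≥ 42 months: 12 ≥ 42 is false
Combine:
[1.2.1] false AND true = false
[1.2] NOT false = true
[1.3.1] exactly-one(false, false) = false
[1.3] NOT false = true
[1] true AND true AND true = true
[2.2.1] true → true = true
[2.2] NOT true = false
[2.3] true AND true = true
[2] false OR false OR true = true
[3.1] false OR true = true
[3.2.2] false → true (antecedent false ⇒ implication holds) = true
[3.2] false AND true = false
[3] true AND false = false
[root] exactly-one(true, true, false) = false
Overall: false → refused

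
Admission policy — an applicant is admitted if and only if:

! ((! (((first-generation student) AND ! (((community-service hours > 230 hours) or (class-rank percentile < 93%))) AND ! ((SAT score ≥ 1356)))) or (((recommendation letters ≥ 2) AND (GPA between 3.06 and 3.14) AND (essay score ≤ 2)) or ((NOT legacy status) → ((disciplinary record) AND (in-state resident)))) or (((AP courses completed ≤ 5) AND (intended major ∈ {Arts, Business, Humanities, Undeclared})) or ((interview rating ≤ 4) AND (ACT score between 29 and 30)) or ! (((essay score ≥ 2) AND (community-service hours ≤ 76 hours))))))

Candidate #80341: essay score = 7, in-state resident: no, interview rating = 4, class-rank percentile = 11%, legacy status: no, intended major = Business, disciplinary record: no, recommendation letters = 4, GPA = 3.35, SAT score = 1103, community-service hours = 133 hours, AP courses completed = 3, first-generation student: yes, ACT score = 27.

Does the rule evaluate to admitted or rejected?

Rejected

Atomic conditions:
  first-generation student: yes → true
  community-service hours > 230 hours: 133 > 230 is false
  class-rank percentile < 93%: 11 < 93 is true
  SAT score ≥ 1356: 1103 ≥ 1356 is false
  recommendation letters ≥ 2: 4 ≥ 2 is true
  GPA between 3.06 and 3.14: 3.35 in [3.06, 3.14] is false
  essay score ≤ 2: 7 ≤ 2 is false
  NOT legacy status: no → true
  disciplinary record: no → false
  in-state resident: no → false
  AP courses completed ≤ 5: 3 ≤ 5 is true
  intended major ∈ {Arts, Business, Humanities, Undeclared}: Business is in the set → true
  interview rating ≤ 4: 4 ≤ 4 is true
  ACT score between 29 and 30: 27 in [29, 30] is false
  essay score ≥ 2: 7 ≥ 2 is true
  community-service hours ≤ 76 hours: 133 ≤ 76 is false
Combine:
[1.1.1.2.1] false OR true = true
[1.1.1.2] NOT true = false
[1.1.1.3] NOT false = true
[1.1.1] true AND false AND true = false
[1.1] NOT false = true
[1.2.1] true AND false AND false = false
[1.2.2.2] false AND false = false
[1.2.2] true → false = false
[1.2] false OR false = false
[1.3.1] true AND true = true
[1.3.2] true AND false = false
[1.3.3.1] true AND false = false
[1.3.3] NOT false = true
[1.3] true OR false OR true = true
[1] true OR false OR true = true
[root] NOT true = false
Overall: false → rejected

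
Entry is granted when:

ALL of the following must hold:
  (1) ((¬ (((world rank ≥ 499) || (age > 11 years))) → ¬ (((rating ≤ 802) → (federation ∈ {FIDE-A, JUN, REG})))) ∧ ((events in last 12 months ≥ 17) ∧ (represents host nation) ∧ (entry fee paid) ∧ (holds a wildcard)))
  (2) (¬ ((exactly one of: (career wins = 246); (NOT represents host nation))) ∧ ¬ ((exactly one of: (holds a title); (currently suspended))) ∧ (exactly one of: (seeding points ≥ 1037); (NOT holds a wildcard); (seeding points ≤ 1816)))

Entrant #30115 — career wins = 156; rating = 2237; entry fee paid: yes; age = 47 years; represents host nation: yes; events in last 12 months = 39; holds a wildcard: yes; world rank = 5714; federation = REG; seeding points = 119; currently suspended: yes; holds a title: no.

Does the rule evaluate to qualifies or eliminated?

Atomic conditions:
  world rank ≥ 499: 5714 ≥ 499 is true
  age > 11 years: 47 > 11 is true
  rating ≤ 802: 2237 ≤ 802 is false
  federation ∈ {FIDE-A, JUN, REG}: REG is in the set → true
  events in last 12 months ≥ 17: 39 ≥ 17 is true
  represents host nation: yes → true
  entry fee paid: yes → true
  holds a wildcard: yes → true
  career wins = 246: 156 == 246 is false
  NOT represents host nation: yes → false
  holds a title: no → false
  currently suspended: yes → true
  seeding points ≥ 1037: 119 ≥ 1037 is false
  NOT holds a wildcard: yes → false
  seeding points ≤ 1816: 119 ≤ 1816 is true
Combine:
[1.1.1.1] true OR true = true
[1.1.1] NOT true = false
[1.1.2.1] false → true (antecedent false ⇒ implication holds) = true
[1.1.2] NOT true = false
[1.1] false → false (antecedent false ⇒ implication holds) = true
[1.2] true AND true AND true AND true = true
[1] true AND true = true
[2.1.1] exactly-one(false, false) = false
[2.1] NOT false = true
[2.2.1] exactly-one(false, true) = true
[2.2] NOT true = false
[2.3] exactly-one(false, false, true) = true
[2] true AND false AND true = false
[root] true AND false = false
Overall: false → eliminated

Eliminated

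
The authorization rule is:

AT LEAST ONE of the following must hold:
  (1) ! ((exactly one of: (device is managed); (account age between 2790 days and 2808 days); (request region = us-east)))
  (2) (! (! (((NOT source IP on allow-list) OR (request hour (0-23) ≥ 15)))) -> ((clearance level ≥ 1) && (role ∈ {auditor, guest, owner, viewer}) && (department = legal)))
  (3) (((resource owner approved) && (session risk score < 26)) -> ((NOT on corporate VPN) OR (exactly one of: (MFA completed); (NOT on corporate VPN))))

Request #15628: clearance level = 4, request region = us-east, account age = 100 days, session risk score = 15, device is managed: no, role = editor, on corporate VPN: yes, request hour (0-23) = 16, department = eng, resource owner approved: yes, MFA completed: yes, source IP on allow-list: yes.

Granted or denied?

Granted

Atomic conditions:
  device is managed: no → false
  account age between 2790 days and 2808 days: 100 in [2790, 2808] is false
  request region = us-east: us-east == us-east is true
  NOT source IP on allow-list: yes → false
  request hour (0-23) ≥ 15: 16 ≥ 15 is true
  clearance level ≥ 1: 4 ≥ 1 is true
  role ∈ {auditor, guest, owner, viewer}: editor is not in the set → false
  department = legal: eng == legal is false
  resource owner approved: yes → true
  session risk score < 26: 15 < 26 is true
  NOT on corporate VPN: yes → false
  MFA completed: yes → true
Combine:
[1.1] exactly-one(false, false, true) = true
[1] NOT true = false
[2.1.1.1] false OR true = true
[2.1.1] NOT true = false
[2.1] NOT false = true
[2.2] true AND false AND false = false
[2] true → false = false
[3.1] true AND true = true
[3.2.2] exactly-one(true, false) = true
[3.2] false OR true = true
[3] true → true = true
[root] false OR false OR true = true
Overall: true → granted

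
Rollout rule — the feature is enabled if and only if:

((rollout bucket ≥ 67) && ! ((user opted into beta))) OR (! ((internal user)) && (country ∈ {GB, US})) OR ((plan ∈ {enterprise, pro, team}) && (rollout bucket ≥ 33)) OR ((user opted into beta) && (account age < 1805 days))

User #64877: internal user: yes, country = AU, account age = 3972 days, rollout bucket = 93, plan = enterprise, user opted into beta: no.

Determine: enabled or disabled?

Atomic conditions:
  rollout bucket ≥ 67: 93 ≥ 67 is true
  user opted into beta: no → false
  internal user: yes → true
  country ∈ {GB, US}: AU is not in the set → false
  plan ∈ {enterprise, pro, team}: enterprise is in the set → true
  rollout bucket ≥ 33: 93 ≥ 33 is true
  account age < 1805 days: 3972 < 1805 is false
Combine:
[1.2] NOT false = true
[1] true AND true = true
[2.1] NOT true = false
[2] false AND false = false
[3] true AND true = true
[4] false AND false = false
[root] true OR false OR true OR false = true
Overall: true → enabled

Enabled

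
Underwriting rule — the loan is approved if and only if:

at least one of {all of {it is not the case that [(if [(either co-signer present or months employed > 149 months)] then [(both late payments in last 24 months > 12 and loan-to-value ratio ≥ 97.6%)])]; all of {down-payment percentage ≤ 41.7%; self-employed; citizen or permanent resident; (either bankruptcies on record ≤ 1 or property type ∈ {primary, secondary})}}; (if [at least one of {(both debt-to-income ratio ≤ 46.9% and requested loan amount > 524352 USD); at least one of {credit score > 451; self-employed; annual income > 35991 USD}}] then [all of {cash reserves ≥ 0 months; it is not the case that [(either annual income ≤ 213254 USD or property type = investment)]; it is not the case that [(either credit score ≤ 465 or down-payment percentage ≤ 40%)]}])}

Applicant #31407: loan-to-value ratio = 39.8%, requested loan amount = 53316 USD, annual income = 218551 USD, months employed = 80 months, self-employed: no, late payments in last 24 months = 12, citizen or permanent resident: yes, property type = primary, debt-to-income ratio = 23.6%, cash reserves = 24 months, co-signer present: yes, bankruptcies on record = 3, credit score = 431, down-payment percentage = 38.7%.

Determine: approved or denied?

Atomic conditions:
  co-signer present: yes → true
  months employed > 149 months: 80 > 149 is false
  late payments in last 24 months > 12: 12 > 12 is false
  loan-to-value ratio ≥ 97.6%: 39.8 ≥ 97.6 is false
  down-payment percentage ≤ 41.7%: 38.7 ≤ 41.7 is true
  self-employed: no → false
  citizen or permanent resident: yes → true
  bankruptcies on record ≤ 1: 3 ≤ 1 is false
  property type ∈ {primary, secondary}: primary is in the set → true
  debt-to-income ratio ≤ 46.9%: 23.6 ≤ 46.9 is true
  requested loan amount > 524352 USD: 53316 > 524352 is false
  credit score > 451: 431 > 451 is false
  annual income > 35991 USD: 218551 > 35991 is true
  cash reserves ≥ 0 months: 24 ≥ 0 is true
  annual income ≤ 213254 USD: 218551 ≤ 213254 is false
  property type = investment: primary == investment is false
  credit score ≤ 465: 431 ≤ 465 is true
  down-payment percentage ≤ 40%: 38.7 ≤ 40 is true
Combine:
[1.1.1.1] true OR false = true
[1.1.1.2] false AND false = false
[1.1.1] true → false = false
[1.1] NOT false = true
[1.2.4] false OR true = true
[1.2] true AND false AND true AND true = false
[1] true AND false = false
[2.1.1] true AND false = false
[2.1.2] false OR false OR true = true
[2.1] false OR true = true
[2.2.2.1] false OR false = false
[2.2.2] NOT false = true
[2.2.3.1] true OR true = true
[2.2.3] NOT true = false
[2.2] true AND true AND false = false
[2] true → false = false
[root] false OR false = false
Overall: false → denied

Denied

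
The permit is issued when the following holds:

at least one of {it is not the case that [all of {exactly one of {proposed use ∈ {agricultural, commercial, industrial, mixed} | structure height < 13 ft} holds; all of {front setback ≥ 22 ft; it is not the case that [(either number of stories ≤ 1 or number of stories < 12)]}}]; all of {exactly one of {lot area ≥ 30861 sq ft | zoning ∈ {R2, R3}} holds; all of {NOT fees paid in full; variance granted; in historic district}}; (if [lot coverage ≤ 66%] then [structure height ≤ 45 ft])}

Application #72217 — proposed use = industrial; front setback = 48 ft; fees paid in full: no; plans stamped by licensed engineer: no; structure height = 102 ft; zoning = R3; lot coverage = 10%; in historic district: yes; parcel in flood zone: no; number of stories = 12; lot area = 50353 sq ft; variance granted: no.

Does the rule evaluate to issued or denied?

Atomic conditions:
  proposed use ∈ {agricultural, commercial, industrial, mixed}: industrial is in the set → true
  structure height < 13 ft: 102 < 13 is false
  front setback ≥ 22 ft: 48 ≥ 22 is true
  number of stories ≤ 1: 12 ≤ 1 is false
  number of stories < 12: 12 < 12 is false
  lot area ≥ 30861 sq ft: 50353 ≥ 30861 is true
  zoning ∈ {R2, R3}: R3 is in the set → true
  NOT fees paid in full: no → true
  variance granted: no → false
  in historic district: yes → true
  lot coverage ≤ 66%: 10 ≤ 66 is true
  structure height ≤ 45 ft: 102 ≤ 45 is false
Combine:
[1.1.1] exactly-one(true, false) = true
[1.1.2.2.1] false OR false = false
[1.1.2.2] NOT false = true
[1.1.2] true AND true = true
[1.1] true AND true = true
[1] NOT true = false
[2.1] exactly-one(true, true) = false
[2.2] true AND false AND true = false
[2] false AND false = false
[3] true → false = false
[root] false OR false OR false = false
Overall: false → denied

Denied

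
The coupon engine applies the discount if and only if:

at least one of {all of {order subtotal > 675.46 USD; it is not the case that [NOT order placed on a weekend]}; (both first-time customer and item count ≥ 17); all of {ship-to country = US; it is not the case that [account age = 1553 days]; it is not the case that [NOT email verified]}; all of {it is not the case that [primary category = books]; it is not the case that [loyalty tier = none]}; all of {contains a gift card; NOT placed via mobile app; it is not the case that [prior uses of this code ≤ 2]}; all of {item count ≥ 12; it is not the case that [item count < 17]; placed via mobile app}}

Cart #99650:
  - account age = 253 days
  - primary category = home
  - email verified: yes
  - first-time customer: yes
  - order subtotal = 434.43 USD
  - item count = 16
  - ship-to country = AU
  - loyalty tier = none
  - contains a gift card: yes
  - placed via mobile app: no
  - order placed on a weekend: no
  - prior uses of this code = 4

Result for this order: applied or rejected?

Atomic conditions:
  order subtotal > 675.46 USD: 434.43 > 675.46 is false
  NOT order placed on a weekend: no → true
  first-time customer: yes → true
  item count ≥ 17: 16 ≥ 17 is false
  ship-to country = US: AU == US is false
  account age = 1553 days: 253 == 1553 is false
  NOT email verified: yes → false
  primary category = books: home == books is false
  loyalty tier = none: none == none is true
  contains a gift card: yes → true
  NOT placed via mobile app: no → true
  prior uses of this code ≤ 2: 4 ≤ 2 is false
  item count ≥ 12: 16 ≥ 12 is true
  item count < 17: 16 < 17 is true
  placed via mobile app: no → false
Combine:
[1.2] NOT true = false
[1] false AND false = false
[2] true AND false = false
[3.2] NOT false = true
[3.3] NOT false = true
[3] false AND true AND true = false
[4.1] NOT false = true
[4.2] NOT true = false
[4] true AND false = false
[5.3] NOT false = true
[5] true AND true AND true = true
[6.2] NOT true = false
[6] true AND false AND false = false
[root] false OR false OR false OR false OR true OR false = true
Overall: true → applied

Applied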